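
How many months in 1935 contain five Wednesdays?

A month has five Wednesdays exactly when Wednesday falls within its first (length − 28) days.
Jan: 31 days, starts Tue → 5 of Tue, Wed, Thu ✓
Feb: 28 days, starts Fri → 5 of (none)
Mar: 31 days, starts Fri → 5 of Fri, Sat, Sun
Apr: 30 days, starts Mon → 5 of Mon, Tue
May: 31 days, starts Wed → 5 of Wed, Thu, Fri ✓
Jun: 30 days, starts Sat → 5 of Sat, Sun
Jul: 31 days, starts Mon → 5 of Mon, Tue, Wed ✓
Aug: 31 days, starts Thu → 5 of Thu, Fri, Sat
Sep: 30 days, starts Sun → 5 of Sun, Mon
Oct: 31 days, starts Tue → 5 of Tue, Wed, Thu ✓
Nov: 30 days, starts Fri → 5 of Fri, Sat
Dec: 31 days, starts Sun → 5 of Sun, Mon, Tue
Months with five Wednesdays: Jan, May, Jul, Oct.

4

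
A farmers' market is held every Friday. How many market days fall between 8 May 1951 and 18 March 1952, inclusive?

45 Fridays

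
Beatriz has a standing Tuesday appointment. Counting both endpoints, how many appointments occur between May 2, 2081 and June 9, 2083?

110 Tuesdays

May 2, 2081 is a Friday.
The range spans 769 days (inclusive of both endpoints).
769 = 7 × 109 + 6, so there are 109 full weeks plus 6 extra days.
Each full week contributes one Tuesday: 109 so far.
The 6 extra days are Friday, Saturday, Sunday, Monday, Tuesday, Wednesday — 1 of them qualifies.
Total: 109 + 1 = 110.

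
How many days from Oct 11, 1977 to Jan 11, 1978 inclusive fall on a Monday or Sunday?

26

Oct 11, 1977 is a Tuesday.
From Oct 11, 1977 to Jan 11, 1978 is 93 days inclusive.
93 = 7 × 13 + 2, so there are 13 full weeks plus 2 extra days.
Each full week contributes 2 days from the set (Mon, Sun): 13 × 2 = 26.
The 2 extra days are Tuesday, Wednesday — none qualify.
Total: 26 + 0 = 26.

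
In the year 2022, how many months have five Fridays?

4

A month has five Fridays exactly when Friday falls within its first (length − 28) days.
Jan: 31 days, starts Sat → 5 of Sat, Sun, Mon
Feb: 28 days, starts Tue → 5 of (none)
Mar: 31 days, starts Tue → 5 of Tue, Wed, Thu
Apr: 30 days, starts Fri → 5 of Fri, Sat ✓
May: 31 days, starts Sun → 5 of Sun, Mon, Tue
Jun: 30 days, starts Wed → 5 of Wed, Thu
Jul: 31 days, starts Fri → 5 of Fri, Sat, Sun ✓
Aug: 31 days, starts Mon → 5 of Mon, Tue, Wed
Sep: 30 days, starts Thu → 5 of Thu, Fri ✓
Oct: 31 days, starts Sat → 5 of Sat, Sun, Mon
Nov: 30 days, starts Tue → 5 of Tue, Wed
Dec: 31 days, starts Thu → 5 of Thu, Fri, Sat ✓
Months with five Fridays: Apr, Jul, Sep, Dec.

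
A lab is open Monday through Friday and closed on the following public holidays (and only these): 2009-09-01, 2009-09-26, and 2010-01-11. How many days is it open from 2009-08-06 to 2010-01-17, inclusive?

115 working days

2009-08-06 is a Thursday.
The range spans 165 days (inclusive of both endpoints).
165 = 7 × 23 + 4, so there are 23 full weeks plus 4 extra days.
Each full week contributes 5 weekdays (Mon–Fri): 23 × 5 = 115.
The 4 extra days are Thu, Fri, Sat, Sun — 2 of them qualify.
Total: 115 + 2 = 117.
Holidays: 2009-09-01 (Tue); 2009-09-26 (Sat); 2010-01-11 (Mon).
2 of the 3 holidays fall on weekdays; the rest are weekends and were already excluded.
Business days: 117 − 2 = 115.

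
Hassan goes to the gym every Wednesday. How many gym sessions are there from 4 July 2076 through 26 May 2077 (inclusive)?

4 July 2076 is a Saturday.
From 4 July 2076 to 26 May 2077 is 327 days inclusive.
327 = 7 × 46 + 5, so there are 46 full weeks plus 5 extra days.
Each full week contributes one Wednesday: 46 so far.
The 5 extra days are Sat, Sun, Mon, Tue, Wed — 1 of them qualifies.
Total: 46 + 1 = 47.

47 Wednesdays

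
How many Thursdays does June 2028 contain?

5

June 1, 2028 is a Thursday.
From June 1, 2028 to June 30, 2028 is 30 days inclusive.
30 = 7 × 4 + 2, so there are 4 full weeks plus 2 extra days.
Each full week contributes one Thursday: 4 so far.
The 2 extra days are Thursday, Friday — 1 of them qualifies.
Total: 4 + 1 = 5.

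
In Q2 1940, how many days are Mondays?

13

1 April 1940 is a Monday.
That's 91 days from start to end, counting both.
91 = 7 × 13, so the span is exactly 13 full weeks.
Each full week contributes one Monday: 13 so far.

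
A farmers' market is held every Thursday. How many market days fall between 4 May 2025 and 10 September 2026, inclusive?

71

4 May 2025 is a Sunday.
That's 495 days from start to end, counting both.
495 = 7 × 70 + 5, so there are 70 full weeks plus 5 extra days.
Each full week contributes one Thursday: 70 so far.
The 5 extra days are Sunday, Monday, Tuesday, Wednesday, Thursday — 1 of them qualifies.
Total: 70 + 1 = 71.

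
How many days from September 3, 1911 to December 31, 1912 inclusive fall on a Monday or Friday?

139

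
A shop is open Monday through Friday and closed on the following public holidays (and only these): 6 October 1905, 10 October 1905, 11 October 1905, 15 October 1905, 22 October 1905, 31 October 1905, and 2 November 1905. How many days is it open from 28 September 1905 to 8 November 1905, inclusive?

25

28 September 1905 is a Thursday.
That's 42 days from start to end, counting both.
42 = 7 × 6, so the span is exactly 6 full weeks.
Each full week contributes 5 weekdays (Mon–Fri): 6 × 5 = 30.
Holidays: 6 October 1905 (Fri); 10 October 1905 (Tue); 11 October 1905 (Wed); 15 October 1905 (Sun); 22 October 1905 (Sun); 31 October 1905 (Tue); 2 November 1905 (Thu).
5 of the 7 holidays fall on weekdays; the rest are weekends and were already excluded.
Business days: 30 − 5 = 25.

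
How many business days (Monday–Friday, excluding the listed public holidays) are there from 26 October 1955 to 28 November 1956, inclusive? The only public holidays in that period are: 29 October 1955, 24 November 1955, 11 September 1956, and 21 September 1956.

283

26 October 1955 is a Wednesday.
From 26 October 1955 to 28 November 1956 is 400 days inclusive.
400 = 7 × 57 + 1, so there are 57 full weeks plus 1 extra day.
Each full week contributes 5 weekdays (Mon–Fri): 57 × 5 = 285.
The 1 extra day is Wed — 1 of them qualifies.
Total: 285 + 1 = 286.
Holidays: 29 October 1955 (Sat); 24 November 1955 (Thu); 11 September 1956 (Tue); 21 September 1956 (Fri).
3 of the 4 holidays fall on weekdays; the rest are weekends and were already excluded.
Business days: 286 − 3 = 283.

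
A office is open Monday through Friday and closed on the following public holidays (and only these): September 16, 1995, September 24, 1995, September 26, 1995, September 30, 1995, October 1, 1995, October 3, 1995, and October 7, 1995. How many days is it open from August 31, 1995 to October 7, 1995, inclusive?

25

August 31, 1995 is a Thursday.
That's 38 days from start to end, counting both.
38 = 7 × 5 + 3, so there are 5 full weeks plus 3 extra days.
Each full week contributes 5 weekdays (Mon–Fri): 5 × 5 = 25.
The 3 extra days are Thursday, Friday, Saturday — 2 of them qualify.
Total: 25 + 2 = 27.
Holidays: September 16, 1995 (Sat); September 24, 1995 (Sun); September 26, 1995 (Tue); September 30, 1995 (Sat); October 1, 1995 (Sun); October 3, 1995 (Tue); October 7, 1995 (Sat).
2 of the 7 holidays fall on weekdays; the rest are weekends and were already excluded.
Business days: 27 − 2 = 25.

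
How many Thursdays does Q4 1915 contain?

13

1915-10-01 is a Friday.
The range spans 92 days (inclusive of both endpoints).
92 = 7 × 13 + 1, so there are 13 full weeks plus 1 extra day.
Each full week contributes one Thursday: 13 so far.
The 1 extra day is Friday — none qualify.
Total: 13 + 0 = 13.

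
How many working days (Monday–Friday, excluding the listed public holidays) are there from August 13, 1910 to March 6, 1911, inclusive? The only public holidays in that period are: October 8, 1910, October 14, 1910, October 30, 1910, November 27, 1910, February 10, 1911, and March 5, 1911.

August 13, 1910 is a Saturday.
The range spans 206 days (inclusive of both endpoints).
206 = 7 × 29 + 3, so there are 29 full weeks plus 3 extra days.
Each full week contributes 5 weekdays (Mon–Fri): 29 × 5 = 145.
The 3 extra days are Saturday, Sunday, Monday — 1 of them qualifies.
Total: 145 + 1 = 146.
Holidays: October 8, 1910 (Sat); October 14, 1910 (Fri); October 30, 1910 (Sun); November 27, 1910 (Sun); February 10, 1911 (Fri); March 5, 1911 (Sun).
2 of the 6 holidays fall on weekdays; the rest are weekends and were already excluded.
Business days: 146 − 2 = 144.

144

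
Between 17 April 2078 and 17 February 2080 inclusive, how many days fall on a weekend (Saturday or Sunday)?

17 April 2078 is a Sunday.
From 17 April 2078 to 17 February 2080 is 672 days inclusive.
672 = 7 × 96, so the span is exactly 96 full weeks.
Each full week contributes 2 weekend days (Sat, Sun): 96 × 2 = 192.

192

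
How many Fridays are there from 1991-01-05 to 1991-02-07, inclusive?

4

1991-01-05 is a Saturday.
From 1991-01-05 to 1991-02-07 is 34 days inclusive.
34 = 7 × 4 + 6, so there are 4 full weeks plus 6 extra days.
Each full week contributes one Friday: 4 so far.
The 6 extra days are Saturday, Sunday, Monday, Tuesday, Wednesday, Thursday — none qualify.
Total: 4 + 0 = 4.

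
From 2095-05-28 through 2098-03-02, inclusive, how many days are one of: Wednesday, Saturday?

289

2095-05-28 is a Saturday.
That's 1010 days from start to end, counting both.
1010 = 7 × 144 + 2, so there are 144 full weeks plus 2 extra days.
Each full week contributes 2 days from the set (Wed, Sat): 144 × 2 = 288.
The 2 extra days are Sat, Sun — 1 of them qualifies.
Total: 288 + 1 = 289.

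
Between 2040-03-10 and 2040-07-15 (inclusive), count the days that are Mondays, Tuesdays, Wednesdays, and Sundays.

2040-03-10 is a Saturday.
The range spans 128 days (inclusive of both endpoints).
128 = 7 × 18 + 2, so there are 18 full weeks plus 2 extra days.
Each full week contributes 4 days from the set (Mon, Tue, Wed, Sun): 18 × 4 = 72.
The 2 extra days are Saturday, Sunday — 1 of them qualifies.
Total: 72 + 1 = 73.

73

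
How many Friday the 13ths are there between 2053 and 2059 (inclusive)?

11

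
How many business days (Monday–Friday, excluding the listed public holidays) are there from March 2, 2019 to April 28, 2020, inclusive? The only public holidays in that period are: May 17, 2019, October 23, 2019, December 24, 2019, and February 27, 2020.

298 business days

March 2, 2019 is a Saturday.
The range spans 424 days (inclusive of both endpoints).
424 = 7 × 60 + 4, so there are 60 full weeks plus 4 extra days.
Each full week contributes 5 weekdays (Mon–Fri): 60 × 5 = 300.
The 4 extra days are Sat, Sun, Mon, Tue — 2 of them qualify.
Total: 300 + 2 = 302.
Holidays: May 17, 2019 (Fri); October 23, 2019 (Wed); December 24, 2019 (Tue); February 27, 2020 (Thu).
All 4 holidays fall on weekdays, so subtract 4.
Business days: 302 − 4 = 298.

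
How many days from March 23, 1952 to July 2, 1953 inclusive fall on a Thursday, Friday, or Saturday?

199

March 23, 1952 is a Sunday.
From March 23, 1952 to July 2, 1953 is 467 days inclusive.
467 = 7 × 66 + 5, so there are 66 full weeks plus 5 extra days.
Each full week contributes 3 days from the set (Thu, Fri, Sat): 66 × 3 = 198.
The 5 extra days are Sunday, Monday, Tuesday, Wednesday, Thursday — 1 of them qualifies.
Total: 198 + 1 = 199.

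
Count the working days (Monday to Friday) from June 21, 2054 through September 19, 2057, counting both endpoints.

June 21, 2054 is a Sunday.
That's 1187 days from start to end, counting both.
1187 = 7 × 169 + 4, so there are 169 full weeks plus 4 extra days.
Each full week contributes 5 weekdays (Mon–Fri): 169 × 5 = 845.
The 4 extra days are Sunday, Monday, Tuesday, Wednesday — 3 of them qualify.
Total: 845 + 3 = 848.

848 weekdays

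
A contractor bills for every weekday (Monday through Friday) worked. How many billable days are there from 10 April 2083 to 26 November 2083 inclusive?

165

10 April 2083 is a Saturday.
That's 231 days from start to end, counting both.
231 = 7 × 33, so the span is exactly 33 full weeks.
Each full week contributes 5 weekdays (Mon–Fri): 33 × 5 = 165.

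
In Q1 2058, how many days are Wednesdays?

13

January 1, 2058 is a Tuesday.
That's 90 days from start to end, counting both.
90 = 7 × 12 + 6, so there are 12 full weeks plus 6 extra days.
Each full week contributes one Wednesday: 12 so far.
The 6 extra days are Tuesday, Wednesday, Thursday, Friday, Saturday, Sunday — 1 of them qualifies.
Total: 12 + 1 = 13.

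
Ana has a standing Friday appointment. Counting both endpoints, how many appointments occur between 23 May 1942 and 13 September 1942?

16 Fridays

23 May 1942 is a Saturday.
From 23 May 1942 to 13 September 1942 is 114 days inclusive.
114 = 7 × 16 + 2, so there are 16 full weeks plus 2 extra days.
Each full week contributes one Friday: 16 so far.
The 2 extra days are Saturday, Sunday — none qualify.
Total: 16 + 0 = 16.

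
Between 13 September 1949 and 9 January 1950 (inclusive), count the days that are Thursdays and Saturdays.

34

13 September 1949 is a Tuesday.
From 13 September 1949 to 9 January 1950 is 119 days inclusive.
119 = 7 × 17, so the span is exactly 17 full weeks.
Each full week contributes 2 days from the set (Thu, Sat): 17 × 2 = 34.
Total: 34.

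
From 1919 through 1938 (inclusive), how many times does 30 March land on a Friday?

Day of week of March 30 in each year:
1919: Sun, 1920: Tue, 1921: Wed, 1922: Thu, 1923: Fri ✓, 1924: Sun, 1925: Mon, 1926: Tue, 1927: Wed, 1928: Fri ✓, 1929: Sat, 1930: Sun, 1931: Mon, 1932: Wed, 1933: Thu, 1934: Fri ✓, 1935: Sat, 1936: Mon, 1937: Tue, 1938: Wed
Fridays: 1923, 1928, 1934.

3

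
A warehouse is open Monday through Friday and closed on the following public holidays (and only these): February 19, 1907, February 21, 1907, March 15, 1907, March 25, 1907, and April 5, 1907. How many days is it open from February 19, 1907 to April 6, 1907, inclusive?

29 business days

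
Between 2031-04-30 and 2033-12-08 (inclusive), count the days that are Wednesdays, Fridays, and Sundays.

2031-04-30 is a Wednesday.
From 2031-04-30 to 2033-12-08 is 954 days inclusive.
954 = 7 × 136 + 2, so there are 136 full weeks plus 2 extra days.
Each full week contributes 3 days from the set (Wed, Fri, Sun): 136 × 3 = 408.
The 2 extra days are Wed, Thu — 1 of them qualifies.
Total: 408 + 1 = 409.

409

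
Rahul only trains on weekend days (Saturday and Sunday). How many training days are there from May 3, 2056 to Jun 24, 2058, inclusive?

May 3, 2056 is a Wednesday.
That's 783 days from start to end, counting both.
783 = 7 × 111 + 6, so there are 111 full weeks plus 6 extra days.
Each full week contributes 2 weekend days (Sat, Sun): 111 × 2 = 222.
The 6 extra days are Wednesday, Thursday, Friday, Saturday, Sunday, Monday — 2 of them qualify.
Total: 222 + 2 = 224.

224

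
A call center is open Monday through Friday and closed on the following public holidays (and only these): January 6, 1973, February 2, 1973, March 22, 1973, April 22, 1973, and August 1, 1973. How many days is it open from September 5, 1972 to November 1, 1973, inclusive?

300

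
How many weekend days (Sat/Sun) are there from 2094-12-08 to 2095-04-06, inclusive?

2094-12-08 is a Wednesday.
From 2094-12-08 to 2095-04-06 is 120 days inclusive.
120 = 7 × 17 + 1, so there are 17 full weeks plus 1 extra day.
Each full week contributes 2 weekend days (Sat, Sun): 17 × 2 = 34.
The 1 extra day is Wed — none qualify.
Total: 34 + 0 = 34.

34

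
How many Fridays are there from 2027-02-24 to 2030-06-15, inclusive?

173 Fridays

2027-02-24 is a Wednesday.
That's 1208 days from start to end, counting both.
1208 = 7 × 172 + 4, so there are 172 full weeks plus 4 extra days.
Each full week contributes one Friday: 172 so far.
The 4 extra days are Wednesday, Thursday, Friday, Saturday — 1 of them qualifies.
Total: 172 + 1 = 173.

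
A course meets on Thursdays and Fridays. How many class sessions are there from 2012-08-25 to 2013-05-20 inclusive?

76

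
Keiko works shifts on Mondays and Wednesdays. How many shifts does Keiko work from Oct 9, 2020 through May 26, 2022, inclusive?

170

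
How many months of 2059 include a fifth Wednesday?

A month has five Wednesdays exactly when Wednesday falls within its first (length − 28) days.
Jan: 31 days, starts Wed → 5 of Wed, Thu, Fri ✓
Feb: 28 days, starts Sat → 5 of (none)
Mar: 31 days, starts Sat → 5 of Sat, Sun, Mon
Apr: 30 days, starts Tue → 5 of Tue, Wed ✓
May: 31 days, starts Thu → 5 of Thu, Fri, Sat
Jun: 30 days, starts Sun → 5 of Sun, Mon
Jul: 31 days, starts Tue → 5 of Tue, Wed, Thu ✓
Aug: 31 days, starts Fri → 5 of Fri, Sat, Sun
Sep: 30 days, starts Mon → 5 of Mon, Tue
Oct: 31 days, starts Wed → 5 of Wed, Thu, Fri ✓
Nov: 30 days, starts Sat → 5 of Sat, Sun
Dec: 31 days, starts Mon → 5 of Mon, Tue, Wed ✓
Months with five Wednesdays: Jan, Apr, Jul, Oct, Dec.

5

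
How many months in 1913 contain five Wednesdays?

5

A month has five Wednesdays exactly when Wednesday falls within its first (length − 28) days.
Jan: 31 days, starts Wed → 5 of Wed, Thu, Fri ✓
Feb: 28 days, starts Sat → 5 of (none)
Mar: 31 days, starts Sat → 5 of Sat, Sun, Mon
Apr: 30 days, starts Tue → 5 of Tue, Wed ✓
May: 31 days, starts Thu → 5 of Thu, Fri, Sat
Jun: 30 days, starts Sun → 5 of Sun, Mon
Jul: 31 days, starts Tue → 5 of Tue, Wed, Thu ✓
Aug: 31 days, starts Fri → 5 of Fri, Sat, Sun
Sep: 30 days, starts Mon → 5 of Mon, Tue
Oct: 31 days, starts Wed → 5 of Wed, Thu, Fri ✓
Nov: 30 days, starts Sat → 5 of Sat, Sun
Dec: 31 days, starts Mon → 5 of Mon, Tue, Wed ✓
Months with five Wednesdays: Jan, Apr, Jul, Oct, Dec.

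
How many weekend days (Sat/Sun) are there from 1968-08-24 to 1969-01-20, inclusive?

1968-08-24 is a Saturday.
From 1968-08-24 to 1969-01-20 is 150 days inclusive.
150 = 7 × 21 + 3, so there are 21 full weeks plus 3 extra days.
Each full week contributes 2 weekend days (Sat, Sun): 21 × 2 = 42.
The 3 extra days are Sat, Sun, Mon — 2 of them qualify.
Total: 42 + 2 = 44.

44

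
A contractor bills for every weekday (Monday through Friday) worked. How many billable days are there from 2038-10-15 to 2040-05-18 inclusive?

416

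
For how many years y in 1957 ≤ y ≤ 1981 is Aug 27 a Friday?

Day of week of August 27 in each year:
1957: Tue, 1958: Wed, 1959: Thu, 1960: Sat, 1961: Sun, 1962: Mon, 1963: Tue, 1964: Thu, 1965: Fri ✓, 1966: Sat, 1967: Sun, 1968: Tue, 1969: Wed, 1970: Thu, 1971: Fri ✓, 1972: Sun, 1973: Mon, 1974: Tue, 1975: Wed, 1976: Fri ✓, 1977: Sat, 1978: Sun, 1979: Mon, 1980: Wed, 1981: Thu
Fridays: 1965, 1971, 1976.

3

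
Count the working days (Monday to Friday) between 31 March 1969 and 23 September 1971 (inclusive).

31 March 1969 is a Monday.
The range spans 907 days (inclusive of both endpoints).
907 = 7 × 129 + 4, so there are 129 full weeks plus 4 extra days.
Each full week contributes 5 weekdays (Mon–Fri): 129 × 5 = 645.
The 4 extra days are Mon, Tue, Wed, Thu — 4 of them qualify.
Total: 645 + 4 = 649.

649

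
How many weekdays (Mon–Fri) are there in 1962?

261 weekdays

1962-01-01 is a Monday.
That's 365 days from start to end, counting both.
365 = 7 × 52 + 1, so there are 52 full weeks plus 1 extra day.
Each full week contributes 5 weekdays (Mon–Fri): 52 × 5 = 260.
The 1 extra day is Monday — 1 of them qualifies.
Total: 260 + 1 = 261.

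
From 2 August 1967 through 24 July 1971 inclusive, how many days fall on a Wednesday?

208 Wednesdays

2 August 1967 is a Wednesday.
That's 1453 days from start to end, counting both.
1453 = 7 × 207 + 4, so there are 207 full weeks plus 4 extra days.
Each full week contributes one Wednesday: 207 so far.
The 4 extra days are Wed, Thu, Fri, Sat — 1 of them qualifies.
Total: 207 + 1 = 208.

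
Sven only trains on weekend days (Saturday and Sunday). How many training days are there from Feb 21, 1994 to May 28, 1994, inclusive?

27

Feb 21, 1994 is a Monday.
The range spans 97 days (inclusive of both endpoints).
97 = 7 × 13 + 6, so there are 13 full weeks plus 6 extra days.
Each full week contributes 2 weekend days (Sat, Sun): 13 × 2 = 26.
The 6 extra days are Mon, Tue, Wed, Thu, Fri, Sat — 1 of them qualifies.
Total: 26 + 1 = 27.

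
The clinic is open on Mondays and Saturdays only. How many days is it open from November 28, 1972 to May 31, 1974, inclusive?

156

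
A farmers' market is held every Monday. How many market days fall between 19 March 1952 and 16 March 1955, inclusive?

156

19 March 1952 is a Wednesday.
That's 1093 days from start to end, counting both.
1093 = 7 × 156 + 1, so there are 156 full weeks plus 1 extra day.
Each full week contributes one Monday: 156 so far.
The 1 extra day is Wednesday — none qualify.
Total: 156 + 0 = 156.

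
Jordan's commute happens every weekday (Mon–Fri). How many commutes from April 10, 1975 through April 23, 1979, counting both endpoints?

1053 weekdays

April 10, 1975 is a Thursday.
From April 10, 1975 to April 23, 1979 is 1475 days inclusive.
1475 = 7 × 210 + 5, so there are 210 full weeks plus 5 extra days.
Each full week contributes 5 weekdays (Mon–Fri): 210 × 5 = 1050.
The 5 extra days are Thursday, Friday, Saturday, Sunday, Monday — 3 of them qualify.
Total: 1050 + 3 = 1053.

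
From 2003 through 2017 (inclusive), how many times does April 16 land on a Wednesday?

3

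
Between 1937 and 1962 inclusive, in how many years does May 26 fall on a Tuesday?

3

Day of week of May 26 in each year:
1937: Wed, 1938: Thu, 1939: Fri, 1940: Sun, 1941: Mon, 1942: Tue ✓, 1943: Wed, 1944: Fri, 1945: Sat, 1946: Sun, 1947: Mon, 1948: Wed, 1949: Thu, 1950: Fri, 1951: Sat, 1952: Mon, 1953: Tue ✓, 1954: Wed, 1955: Thu, 1956: Sat, 1957: Sun, 1958: Mon, 1959: Tue ✓, 1960: Thu, 1961: Fri, 1962: Sat
Tuesdays: 1942, 1953, 1959.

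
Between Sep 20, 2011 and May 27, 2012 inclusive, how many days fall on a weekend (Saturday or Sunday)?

Sep 20, 2011 is a Tuesday.
The range spans 251 days (inclusive of both endpoints).
251 = 7 × 35 + 6, so there are 35 full weeks plus 6 extra days.
Each full week contributes 2 weekend days (Sat, Sun): 35 × 2 = 70.
The 6 extra days are Tue, Wed, Thu, Fri, Sat, Sun — 2 of them qualify.
Total: 70 + 2 = 72.

72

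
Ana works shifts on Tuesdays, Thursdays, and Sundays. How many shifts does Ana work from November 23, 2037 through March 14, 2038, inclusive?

November 23, 2037 is a Monday.
That's 112 days from start to end, counting both.
112 = 7 × 16, so the span is exactly 16 full weeks.
Each full week contributes 3 days from the set (Tue, Thu, Sun): 16 × 3 = 48.
Total: 48.

48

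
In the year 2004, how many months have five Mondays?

A month has five Mondays exactly when Monday falls within its first (length − 28) days.
Jan: 31 days, starts Thu → 5 of Thu, Fri, Sat
Feb: 29 days, starts Sun → 5 of Sun
Mar: 31 days, starts Mon → 5 of Mon, Tue, Wed ✓
Apr: 30 days, starts Thu → 5 of Thu, Fri
May: 31 days, starts Sat → 5 of Sat, Sun, Mon ✓
Jun: 30 days, starts Tue → 5 of Tue, Wed
Jul: 31 days, starts Thu → 5 of Thu, Fri, Sat
Aug: 31 days, starts Sun → 5 of Sun, Mon, Tue ✓
Sep: 30 days, starts Wed → 5 of Wed, Thu
Oct: 31 days, starts Fri → 5 of Fri, Sat, Sun
Nov: 30 days, starts Mon → 5 of Mon, Tue ✓
Dec: 31 days, starts Wed → 5 of Wed, Thu, Fri
Months with five Mondays: Mar, May, Aug, Nov.

4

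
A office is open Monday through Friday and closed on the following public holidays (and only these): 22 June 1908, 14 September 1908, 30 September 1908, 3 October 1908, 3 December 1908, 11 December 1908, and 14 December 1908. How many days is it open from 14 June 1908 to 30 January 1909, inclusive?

159 working days

14 June 1908 is a Sunday.
The range spans 231 days (inclusive of both endpoints).
231 = 7 × 33, so the span is exactly 33 full weeks.
Each full week contributes 5 weekdays (Mon–Fri): 33 × 5 = 165.
Holidays: 22 June 1908 (Mon); 14 September 1908 (Mon); 30 September 1908 (Wed); 3 October 1908 (Sat); 3 December 1908 (Thu); 11 December 1908 (Fri); 14 December 1908 (Mon).
6 of the 7 holidays fall on weekdays; the rest are weekends and were already excluded.
Business days: 165 − 6 = 159.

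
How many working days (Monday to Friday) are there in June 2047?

20 weekdays

1 June 2047 is a Saturday.
That's 30 days from start to end, counting both.
30 = 7 × 4 + 2, so there are 4 full weeks plus 2 extra days.
Each full week contributes 5 weekdays (Mon–Fri): 4 × 5 = 20.
The 2 extra days are Saturday, Sunday — none qualify.
Total: 20 + 0 = 20.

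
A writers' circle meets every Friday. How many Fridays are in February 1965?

1965-02-01 is a Monday.
From 1965-02-01 to 1965-02-28 is 28 days inclusive.
28 = 7 × 4, so the span is exactly 4 full weeks.
Each full week contributes one Friday: 4 so far.
Total: 4.

4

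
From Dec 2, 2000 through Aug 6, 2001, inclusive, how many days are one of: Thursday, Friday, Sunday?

106

Dec 2, 2000 is a Saturday.
From Dec 2, 2000 to Aug 6, 2001 is 248 days inclusive.
248 = 7 × 35 + 3, so there are 35 full weeks plus 3 extra days.
Each full week contributes 3 days from the set (Thu, Fri, Sun): 35 × 3 = 105.
The 3 extra days are Sat, Sun, Mon — 1 of them qualifies.
Total: 105 + 1 = 106.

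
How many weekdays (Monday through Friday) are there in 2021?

261

1 January 2021 is a Friday.
That's 365 days from start to end, counting both.
365 = 7 × 52 + 1, so there are 52 full weeks plus 1 extra day.
Each full week contributes 5 weekdays (Mon–Fri): 52 × 5 = 260.
The 1 extra day is Fri — 1 of them qualifies.
Total: 260 + 1 = 261.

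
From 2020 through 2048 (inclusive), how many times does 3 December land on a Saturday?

Day of week of December 3 in each year:
2020: Thu, 2021: Fri, 2022: Sat ✓, 2023: Sun, 2024: Tue, 2025: Wed, 2026: Thu, 2027: Fri, 2028: Sun, 2029: Mon, 2030: Tue, 2031: Wed, 2032: Fri, 2033: Sat ✓, 2034: Sun, 2035: Mon, 2036: Wed, 2037: Thu, 2038: Fri, 2039: Sat ✓, 2040: Mon, 2041: Tue, 2042: Wed, 2043: Thu, 2044: Sat ✓, 2045: Sun, 2046: Mon, 2047: Tue, 2048: Thu
Saturdays: 2022, 2033, 2039, 2044.

4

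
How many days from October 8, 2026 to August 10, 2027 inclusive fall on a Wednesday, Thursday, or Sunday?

131

October 8, 2026 is a Thursday.
From October 8, 2026 to August 10, 2027 is 307 days inclusive.
307 = 7 × 43 + 6, so there are 43 full weeks plus 6 extra days.
Each full week contributes 3 days from the set (Wed, Thu, Sun): 43 × 3 = 129.
The 6 extra days are Thu, Fri, Sat, Sun, Mon, Tue — 2 of them qualify.
Total: 129 + 2 = 131.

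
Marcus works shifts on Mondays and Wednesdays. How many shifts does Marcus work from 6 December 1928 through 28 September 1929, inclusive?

84

6 December 1928 is a Thursday.
The range spans 297 days (inclusive of both endpoints).
297 = 7 × 42 + 3, so there are 42 full weeks plus 3 extra days.
Each full week contributes 2 days from the set (Mon, Wed): 42 × 2 = 84.
The 3 extra days are Thursday, Friday, Saturday — none qualify.
Total: 84 + 0 = 84.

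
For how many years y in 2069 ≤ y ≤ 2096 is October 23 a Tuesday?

Day of week of October 23 in each year:
2069: Wed, 2070: Thu, 2071: Fri, 2072: Sun, 2073: Mon, 2074: Tue ✓, 2075: Wed, 2076: Fri, 2077: Sat, 2078: Sun, 2079: Mon, 2080: Wed, 2081: Thu, 2082: Fri, 2083: Sat, 2084: Mon, 2085: Tue ✓, 2086: Wed, 2087: Thu, 2088: Sat, 2089: Sun, 2090: Mon, 2091: Tue ✓, 2092: Thu, 2093: Fri, 2094: Sat, 2095: Sun, 2096: Tue ✓
Tuesdays: 2074, 2085, 2091, 2096.

4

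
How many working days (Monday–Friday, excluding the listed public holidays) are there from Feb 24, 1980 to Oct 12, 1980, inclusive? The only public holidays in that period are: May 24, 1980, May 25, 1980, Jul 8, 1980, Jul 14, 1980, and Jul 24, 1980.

Feb 24, 1980 is a Sunday.
The range spans 232 days (inclusive of both endpoints).
232 = 7 × 33 + 1, so there are 33 full weeks plus 1 extra day.
Each full week contributes 5 weekdays (Mon–Fri): 33 × 5 = 165.
The 1 extra day is Sun — none qualify.
Total: 165 + 0 = 165.
Holidays: May 24, 1980 (Sat); May 25, 1980 (Sun); Jul 8, 1980 (Tue); Jul 14, 1980 (Mon); Jul 24, 1980 (Thu).
3 of the 5 holidays fall on weekdays; the rest are weekends and were already excluded.
Business days: 165 − 3 = 162.

162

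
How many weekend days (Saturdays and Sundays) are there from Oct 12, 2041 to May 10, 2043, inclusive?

166

Oct 12, 2041 is a Saturday.
That's 576 days from start to end, counting both.
576 = 7 × 82 + 2, so there are 82 full weeks plus 2 extra days.
Each full week contributes 2 weekend days (Sat, Sun): 82 × 2 = 164.
The 2 extra days are Saturday, Sunday — 2 of them qualify.
Total: 164 + 2 = 166.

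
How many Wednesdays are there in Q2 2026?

13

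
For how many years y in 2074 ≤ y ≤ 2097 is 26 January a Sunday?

3

Day of week of January 26 in each year:
2074: Fri, 2075: Sat, 2076: Sun ✓, 2077: Tue, 2078: Wed, 2079: Thu, 2080: Fri, 2081: Sun ✓, 2082: Mon, 2083: Tue, 2084: Wed, 2085: Fri, 2086: Sat, 2087: Sun ✓, 2088: Mon, 2089: Wed, 2090: Thu, 2091: Fri, 2092: Sat, 2093: Mon, 2094: Tue, 2095: Wed, 2096: Thu, 2097: Sat
Sundays: 2076, 2081, 2087.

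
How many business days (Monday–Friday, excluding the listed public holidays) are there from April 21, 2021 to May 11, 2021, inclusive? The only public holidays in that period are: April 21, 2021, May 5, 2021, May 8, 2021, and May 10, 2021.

12

April 21, 2021 is a Wednesday.
That's 21 days from start to end, counting both.
21 = 7 × 3, so the span is exactly 3 full weeks.
Each full week contributes 5 weekdays (Mon–Fri): 3 × 5 = 15.
Total: 15.
Holidays: April 21, 2021 (Wed); May 5, 2021 (Wed); May 8, 2021 (Sat); May 10, 2021 (Mon).
3 of the 4 holidays fall on weekdays; the rest are weekends and were already excluded.
Business days: 15 − 3 = 12.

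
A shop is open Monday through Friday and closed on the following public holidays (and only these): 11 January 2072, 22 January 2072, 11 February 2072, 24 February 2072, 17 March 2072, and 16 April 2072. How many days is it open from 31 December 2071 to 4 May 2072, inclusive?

85

31 December 2071 is a Thursday.
From 31 December 2071 to 4 May 2072 is 126 days inclusive.
126 = 7 × 18, so the span is exactly 18 full weeks.
Each full week contributes 5 weekdays (Mon–Fri): 18 × 5 = 90.
Holidays: 11 January 2072 (Mon); 22 January 2072 (Fri); 11 February 2072 (Thu); 24 February 2072 (Wed); 17 March 2072 (Thu); 16 April 2072 (Sat).
5 of the 6 holidays fall on weekdays; the rest are weekends and were already excluded.
Business days: 90 − 5 = 85.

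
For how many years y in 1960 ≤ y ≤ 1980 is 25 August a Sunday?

3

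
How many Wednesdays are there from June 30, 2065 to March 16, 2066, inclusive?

37 Wednesdays

June 30, 2065 is a Tuesday.
The range spans 260 days (inclusive of both endpoints).
260 = 7 × 37 + 1, so there are 37 full weeks plus 1 extra day.
Each full week contributes one Wednesday: 37 so far.
The 1 extra day is Tuesday — none qualify.
Total: 37 + 0 = 37.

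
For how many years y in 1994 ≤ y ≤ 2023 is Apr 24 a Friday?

Day of week of April 24 in each year:
1994: Sun, 1995: Mon, 1996: Wed, 1997: Thu, 1998: Fri ✓, 1999: Sat, 2000: Mon, 2001: Tue, 2002: Wed, 2003: Thu, 2004: Sat, 2005: Sun, 2006: Mon, 2007: Tue, 2008: Thu, 2009: Fri ✓, 2010: Sat, 2011: Sun, 2012: Tue, 2013: Wed, 2014: Thu, 2015: Fri ✓, 2016: Sun, 2017: Mon, 2018: Tue, 2019: Wed, 2020: Fri ✓, 2021: Sat, 2022: Sun, 2023: Mon
Fridays: 1998, 2009, 2015, 2020.

4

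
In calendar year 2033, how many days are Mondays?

2033-01-01 is a Saturday.
From 2033-01-01 to 2033-12-31 is 365 days inclusive.
365 = 7 × 52 + 1, so there are 52 full weeks plus 1 extra day.
Each full week contributes one Monday: 52 so far.
The 1 extra day is Sat — none qualify.
Total: 52 + 0 = 52.

52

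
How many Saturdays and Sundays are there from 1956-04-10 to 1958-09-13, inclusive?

253

1956-04-10 is a Tuesday.
That's 887 days from start to end, counting both.
887 = 7 × 126 + 5, so there are 126 full weeks plus 5 extra days.
Each full week contributes 2 weekend days (Sat, Sun): 126 × 2 = 252.
The 5 extra days are Tuesday, Wednesday, Thursday, Friday, Saturday — 1 of them qualifies.
Total: 252 + 1 = 253.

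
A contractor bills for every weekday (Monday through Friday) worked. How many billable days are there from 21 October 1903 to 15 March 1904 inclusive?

105 weekdays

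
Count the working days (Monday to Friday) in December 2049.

1 December 2049 is a Wednesday.
That's 31 days from start to end, counting both.
31 = 7 × 4 + 3, so there are 4 full weeks plus 3 extra days.
Each full week contributes 5 weekdays (Mon–Fri): 4 × 5 = 20.
The 3 extra days are Wednesday, Thursday, Friday — 3 of them qualify.
Total: 20 + 3 = 23.

23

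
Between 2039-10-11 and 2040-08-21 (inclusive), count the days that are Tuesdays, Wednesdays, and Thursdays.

2039-10-11 is a Tuesday.
From 2039-10-11 to 2040-08-21 is 316 days inclusive.
316 = 7 × 45 + 1, so there are 45 full weeks plus 1 extra day.
Each full week contributes 3 days from the set (Tue, Wed, Thu): 45 × 3 = 135.
The 1 extra day is Tue — 1 of them qualifies.
Total: 135 + 1 = 136.

136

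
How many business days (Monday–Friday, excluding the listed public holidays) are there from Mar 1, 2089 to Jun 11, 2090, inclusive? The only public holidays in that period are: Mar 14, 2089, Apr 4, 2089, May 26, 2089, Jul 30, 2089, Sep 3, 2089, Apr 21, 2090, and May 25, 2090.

Mar 1, 2089 is a Tuesday.
The range spans 468 days (inclusive of both endpoints).
468 = 7 × 66 + 6, so there are 66 full weeks plus 6 extra days.
Each full week contributes 5 weekdays (Mon–Fri): 66 × 5 = 330.
The 6 extra days are Tuesday, Wednesday, Thursday, Friday, Saturday, Sunday — 4 of them qualify.
Total: 330 + 4 = 334.
Holidays: Mar 14, 2089 (Mon); Apr 4, 2089 (Mon); May 26, 2089 (Thu); Jul 30, 2089 (Sat); Sep 3, 2089 (Sat); Apr 21, 2090 (Fri); May 25, 2090 (Thu).
5 of the 7 holidays fall on weekdays; the rest are weekends and were already excluded.
Business days: 334 − 5 = 329.

329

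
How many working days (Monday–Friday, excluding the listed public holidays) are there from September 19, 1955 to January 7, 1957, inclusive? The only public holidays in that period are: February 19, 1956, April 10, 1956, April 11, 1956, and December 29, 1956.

339

September 19, 1955 is a Monday.
The range spans 477 days (inclusive of both endpoints).
477 = 7 × 68 + 1, so there are 68 full weeks plus 1 extra day.
Each full week contributes 5 weekdays (Mon–Fri): 68 × 5 = 340.
The 1 extra day is Mon — 1 of them qualifies.
Total: 340 + 1 = 341.
Holidays: February 19, 1956 (Sun); April 10, 1956 (Tue); April 11, 1956 (Wed); December 29, 1956 (Sat).
2 of the 4 holidays fall on weekdays; the rest are weekends and were already excluded.
Business days: 341 − 2 = 339.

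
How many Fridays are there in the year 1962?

1962-01-01 is a Monday.
That's 365 days from start to end, counting both.
365 = 7 × 52 + 1, so there are 52 full weeks plus 1 extra day.
Each full week contributes one Friday: 52 so far.
The 1 extra day is Mon — none qualify.
Total: 52 + 0 = 52.

52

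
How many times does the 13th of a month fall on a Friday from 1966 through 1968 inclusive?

Friday-the-13ths by year:
1966: May
1967: Jan, Oct
1968: Sep, Dec

5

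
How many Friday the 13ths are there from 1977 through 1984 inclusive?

Friday-the-13ths by year:
1977: May
1978: Jan, Oct
1979: Apr, Jul
1980: Jun
1981: Feb, Mar, Nov
1982: Aug
1983: May
1984: Jan, Apr, Jul

14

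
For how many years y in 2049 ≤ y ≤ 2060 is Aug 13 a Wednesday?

2

Day of week of August 13 in each year:
2049: Fri, 2050: Sat, 2051: Sun, 2052: Tue, 2053: Wed ✓, 2054: Thu, 2055: Fri, 2056: Sun, 2057: Mon, 2058: Tue, 2059: Wed ✓, 2060: Fri
Wednesdays: 2053, 2059.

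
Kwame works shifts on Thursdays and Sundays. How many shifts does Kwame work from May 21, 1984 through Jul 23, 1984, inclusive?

May 21, 1984 is a Monday.
That's 64 days from start to end, counting both.
64 = 7 × 9 + 1, so there are 9 full weeks plus 1 extra day.
Each full week contributes 2 days from the set (Thu, Sun): 9 × 2 = 18.
The 1 extra day is Mon — none qualify.
Total: 18 + 0 = 18.

18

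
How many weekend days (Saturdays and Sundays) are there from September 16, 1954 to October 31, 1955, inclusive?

September 16, 1954 is a Thursday.
The range spans 411 days (inclusive of both endpoints).
411 = 7 × 58 + 5, so there are 58 full weeks plus 5 extra days.
Each full week contributes 2 weekend days (Sat, Sun): 58 × 2 = 116.
The 5 extra days are Thursday, Friday, Saturday, Sunday, Monday — 2 of them qualify.
Total: 116 + 2 = 118.

118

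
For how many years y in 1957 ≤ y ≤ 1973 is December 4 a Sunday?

Day of week of December 4 in each year:
1957: Wed, 1958: Thu, 1959: Fri, 1960: Sun ✓, 1961: Mon, 1962: Tue, 1963: Wed, 1964: Fri, 1965: Sat, 1966: Sun ✓, 1967: Mon, 1968: Wed, 1969: Thu, 1970: Fri, 1971: Sat, 1972: Mon, 1973: Tue
Sundays: 1960, 1966.

2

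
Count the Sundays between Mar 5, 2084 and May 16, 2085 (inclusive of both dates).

63 Sundays

Mar 5, 2084 is a Sunday.
The range spans 438 days (inclusive of both endpoints).
438 = 7 × 62 + 4, so there are 62 full weeks plus 4 extra days.
Each full week contributes one Sunday: 62 so far.
The 4 extra days are Sunday, Monday, Tuesday, Wednesday — 1 of them qualifies.
Total: 62 + 1 = 63.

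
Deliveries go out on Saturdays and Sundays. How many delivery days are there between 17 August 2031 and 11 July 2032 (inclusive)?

17 August 2031 is a Sunday.
The range spans 330 days (inclusive of both endpoints).
330 = 7 × 47 + 1, so there are 47 full weeks plus 1 extra day.
Each full week contributes 2 days from the set (Sat, Sun): 47 × 2 = 94.
The 1 extra day is Sun — 1 of them qualifies.
Total: 94 + 1 = 95.

95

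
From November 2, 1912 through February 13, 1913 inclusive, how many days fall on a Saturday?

November 2, 1912 is a Saturday.
The range spans 104 days (inclusive of both endpoints).
104 = 7 × 14 + 6, so there are 14 full weeks plus 6 extra days.
Each full week contributes one Saturday: 14 so far.
The 6 extra days are Sat, Sun, Mon, Tue, Wed, Thu — 1 of them qualifies.
Total: 14 + 1 = 15.

15 Saturdays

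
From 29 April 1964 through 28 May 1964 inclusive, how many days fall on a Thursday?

5

29 April 1964 is a Wednesday.
From 29 April 1964 to 28 May 1964 is 30 days inclusive.
30 = 7 × 4 + 2, so there are 4 full weeks plus 2 extra days.
Each full week contributes one Thursday: 4 so far.
The 2 extra days are Wed, Thu — 1 of them qualifies.
Total: 4 + 1 = 5.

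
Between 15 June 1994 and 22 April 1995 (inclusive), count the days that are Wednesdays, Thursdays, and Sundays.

15 June 1994 is a Wednesday.
The range spans 312 days (inclusive of both endpoints).
312 = 7 × 44 + 4, so there are 44 full weeks plus 4 extra days.
Each full week contributes 3 days from the set (Wed, Thu, Sun): 44 × 3 = 132.
The 4 extra days are Wed, Thu, Fri, Sat — 2 of them qualify.
Total: 132 + 2 = 134.

134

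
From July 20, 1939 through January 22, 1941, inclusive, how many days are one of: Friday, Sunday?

158

July 20, 1939 is a Thursday.
That's 553 days from start to end, counting both.
553 = 7 × 79, so the span is exactly 79 full weeks.
Each full week contributes 2 days from the set (Fri, Sun): 79 × 2 = 158.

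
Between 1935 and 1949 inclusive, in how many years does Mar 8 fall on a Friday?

Day of week of March 8 in each year:
1935: Fri ✓, 1936: Sun, 1937: Mon, 1938: Tue, 1939: Wed, 1940: Fri ✓, 1941: Sat, 1942: Sun, 1943: Mon, 1944: Wed, 1945: Thu, 1946: Fri ✓, 1947: Sat, 1948: Mon, 1949: Tue
Fridays: 1935, 1940, 1946.

3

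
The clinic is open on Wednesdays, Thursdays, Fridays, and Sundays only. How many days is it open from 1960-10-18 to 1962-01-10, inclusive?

1960-10-18 is a Tuesday.
From 1960-10-18 to 1962-01-10 is 450 days inclusive.
450 = 7 × 64 + 2, so there are 64 full weeks plus 2 extra days.
Each full week contributes 4 days from the set (Wed, Thu, Fri, Sun): 64 × 4 = 256.
The 2 extra days are Tuesday, Wednesday — 1 of them qualifies.
Total: 256 + 1 = 257.

257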